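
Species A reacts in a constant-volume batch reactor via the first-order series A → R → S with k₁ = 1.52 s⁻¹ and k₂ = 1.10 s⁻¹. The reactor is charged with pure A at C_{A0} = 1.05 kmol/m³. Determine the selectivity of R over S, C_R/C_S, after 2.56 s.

Solving the coupled first-order balances gives C_R(t) = [k₁/(k₂−k₁)]·C_{A0}·(e^(−k₁t) − e^(−k₂t)).
e^(−k₁t) = e^(−1.52×2.56) = e^(−3.891) = 0.02042; e^(−k₂t) = e^(−2.816) = 0.05984.
C_R = 1.52×1.05/(1.10−1.52) × (0.02042−0.05984) = (-3.800)×(-0.03942) = 0.1498 kmol/m³.
C_A = C_{A0}e^(−k₁t) = 0.02144 kmol/m³, so C_S = C_{A0}−C_A−C_R = 0.8787 kmol/m³; C_R/C_S = 0.170.

0.170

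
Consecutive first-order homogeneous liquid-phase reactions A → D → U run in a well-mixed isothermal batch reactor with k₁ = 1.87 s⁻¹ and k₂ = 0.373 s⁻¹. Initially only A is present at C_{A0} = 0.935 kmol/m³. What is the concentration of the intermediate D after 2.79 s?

Solving the coupled first-order balances gives C_D(t) = [k₁/(k₂−k₁)]·C_{A0}·(e^(−k₁t) − e^(−k₂t)).
e^(−k₁t) = e^(−1.87×2.79) = e^(−5.217) = 0.005422; e^(−k₂t) = e^(−1.041) = 0.3532.
C_D = 1.87×0.935/(0.373−1.87) × (0.005422−0.3532) = (-1.168)×(-0.3478) = 0.4062 kmol/m³.

0.406 kmol/m³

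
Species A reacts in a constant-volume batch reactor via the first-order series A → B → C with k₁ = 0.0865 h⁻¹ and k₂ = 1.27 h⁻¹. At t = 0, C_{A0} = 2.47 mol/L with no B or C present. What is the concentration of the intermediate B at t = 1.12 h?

For first-order series with pure A initially, C_B(t) = k₁C_{A0}/(k₂−k₁)·(e^(−k₁t) − e^(−k₂t)).
e^(−k₁t) = e^(−0.0865×1.12) = e^(−0.09688) = 0.9077; e^(−k₂t) = e^(−1.422) = 0.2411.
C_B = 0.0865×2.47/(1.27−0.0865) × (0.9077−0.2411) = 0.1805×0.6665 = 0.1203 mol/L.

0.120 mol/L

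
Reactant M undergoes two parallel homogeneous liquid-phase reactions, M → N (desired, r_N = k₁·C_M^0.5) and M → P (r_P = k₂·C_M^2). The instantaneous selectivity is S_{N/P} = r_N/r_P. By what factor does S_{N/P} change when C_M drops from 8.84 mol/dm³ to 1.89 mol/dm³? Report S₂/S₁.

S_{N/P} = (k₁/k₂)·C_M^-1.5, so S₂/S₁ = (C_{M,2}/C_{M,1})^-1.5.
= (1.89/8.84)^(-1.5) = (0.2138)^(-1.5) = 10.1.
Selectivity toward N rises as C_M falls — low-concentration operation is favoured.

10.1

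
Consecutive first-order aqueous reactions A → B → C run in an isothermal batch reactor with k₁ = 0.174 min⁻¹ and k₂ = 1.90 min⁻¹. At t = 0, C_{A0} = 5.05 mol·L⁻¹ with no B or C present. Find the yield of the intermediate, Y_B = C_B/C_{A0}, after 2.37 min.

0.0656

Solving the coupled first-order balances gives C_B(t) = [k₁/(k₂−k₁)]·C_{A0}·(e^(−k₁t) − e^(−k₂t)).
e^(−k₁t) = e^(−0.174×2.37) = e^(−0.4124) = 0.6621; e^(−k₂t) = e^(−4.503) = 0.01108.
C_B = 0.174×5.05/(1.90−0.174) × (0.6621−0.01108) = 0.5091×0.6510 = 0.3314 mol·L⁻¹.
Y_B = C_B/C_{A0} = 0.3314/5.05 = 0.0656.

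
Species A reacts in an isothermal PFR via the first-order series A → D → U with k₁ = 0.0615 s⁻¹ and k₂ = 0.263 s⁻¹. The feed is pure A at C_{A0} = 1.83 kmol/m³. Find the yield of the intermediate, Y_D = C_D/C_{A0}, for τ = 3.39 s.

For first-order series with pure A initially, C_D(τ) = k₁C_{A0}/(k₂−k₁)·(e^(−k₁τ) − e^(−k₂τ)).
e^(−k₁τ) = e^(−0.0615×3.39) = e^(−0.2085) = 0.8118; e^(−k₂τ) = e^(−0.8916) = 0.4100.
C_D = 0.0615×1.83/(0.263−0.0615) × (0.8118−0.4100) = 0.5585×0.4018 = 0.2244 kmol/m³.
Y_D = C_D/C_{A0} = 0.2244/1.83 = 0.123.

0.123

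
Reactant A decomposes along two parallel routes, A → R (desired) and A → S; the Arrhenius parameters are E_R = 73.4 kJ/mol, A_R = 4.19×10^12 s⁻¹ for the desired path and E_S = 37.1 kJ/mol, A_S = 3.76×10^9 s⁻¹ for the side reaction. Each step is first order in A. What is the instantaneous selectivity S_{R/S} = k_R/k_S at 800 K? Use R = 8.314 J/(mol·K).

4.75

k_R/k_S = (A_R/A_S)·exp[−(E_R−E_S)/(RT)] = (A_R/A_S)·exp[(E_S−E_R)/(RT)].
(E_S−E_R)/(RT) = (37.1−73.4)×10³/(8.314×800) = -36300/6651 = -5.458.
k_R/k_S = (4.19×10^12/3.76×10^9)·exp(-5.458) = 1114 × 0.004264 = 4.75.
Since E_R > E_S, raising the temperature improves selectivity toward R.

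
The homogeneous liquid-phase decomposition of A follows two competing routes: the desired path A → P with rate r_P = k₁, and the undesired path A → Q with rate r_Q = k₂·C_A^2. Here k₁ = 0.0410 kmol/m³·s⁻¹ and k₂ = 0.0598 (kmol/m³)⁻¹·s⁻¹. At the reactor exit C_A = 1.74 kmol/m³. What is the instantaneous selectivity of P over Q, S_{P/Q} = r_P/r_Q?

S_{P/Q} = r_P/r_Q = (k₁)/(k₂·C_A^2) = (k₁/k₂)·C_A^-2.
= (0.0410) / (0.0598×1.740^2) = 0.04100/0.1811 = 0.226.
The undesired path is higher order in A, so low C_A (CSTR or dilute feed) favours P.

0.226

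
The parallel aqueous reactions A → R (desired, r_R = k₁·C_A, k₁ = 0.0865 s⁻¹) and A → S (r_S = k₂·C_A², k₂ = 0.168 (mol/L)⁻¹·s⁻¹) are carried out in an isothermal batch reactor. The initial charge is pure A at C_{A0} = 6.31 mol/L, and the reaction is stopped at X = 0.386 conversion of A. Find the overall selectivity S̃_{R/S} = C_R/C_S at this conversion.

C_A = C_{A0}(1−X) = 3.874 mol/L.
Along a PFR/batch, dC_R/dC_A = −r_R/(r_R+r_S) = −k₁/(k₁+k₂·C_A).
Integrating from C_{A0} to C_A: C_R = (0.0865/0.168)·ln[(0.0865+0.168·6.31)/(0.0865+0.168·3.87)] = 0.5149·ln(1.147/0.7374) = 0.2273 mol/L.
C_S = (C_{A0}−C_A)−C_R = 2.208 mol/L; S̃_{R/S} = 0.2273/2.208 = 0.103.

0.103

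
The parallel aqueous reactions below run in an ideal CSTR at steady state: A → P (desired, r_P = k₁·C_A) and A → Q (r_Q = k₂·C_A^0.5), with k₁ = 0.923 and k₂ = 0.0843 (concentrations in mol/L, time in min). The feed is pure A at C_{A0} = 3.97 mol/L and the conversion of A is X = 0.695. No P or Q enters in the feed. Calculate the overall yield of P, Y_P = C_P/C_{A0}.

Exit C_A = C_{A0}(1−X) = 3.97×0.305 = 1.211 mol/L.
A CSTR operates uniformly at the exit composition, giving r_P = 1.118 and r_Q = 0.09276 (each k·C_A^n at C_A = 1.211).
Fraction of consumed A going to P: r_P/(r_P+r_Q) = 0.9234.
C_P = 0.9234·C_{A0}·X = 0.9234×3.97×0.695 = 2.55 mol/L; Y_P = C_P/C_{A0} = 0.642.

0.642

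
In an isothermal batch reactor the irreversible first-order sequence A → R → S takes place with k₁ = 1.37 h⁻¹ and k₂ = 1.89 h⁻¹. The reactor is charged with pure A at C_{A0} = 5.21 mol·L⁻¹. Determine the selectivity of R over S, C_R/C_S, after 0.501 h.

1.58

Solving the coupled first-order balances gives C_R(t) = [k₁/(k₂−k₁)]·C_{A0}·(e^(−k₁t) − e^(−k₂t)).
e^(−k₁t) = e^(−1.37×0.501) = e^(−0.6864) = 0.5034; e^(−k₂t) = e^(−0.9469) = 0.3879.
C_R = 1.37×5.21/(1.89−1.37) × (0.5034−0.3879) = 13.73×0.1155 = 1.585 mol·L⁻¹.
C_A = C_{A0}e^(−k₁t) = 2.623 mol·L⁻¹, so C_S = C_{A0}−C_A−C_R = 1.003 mol·L⁻¹; C_R/C_S = 1.58.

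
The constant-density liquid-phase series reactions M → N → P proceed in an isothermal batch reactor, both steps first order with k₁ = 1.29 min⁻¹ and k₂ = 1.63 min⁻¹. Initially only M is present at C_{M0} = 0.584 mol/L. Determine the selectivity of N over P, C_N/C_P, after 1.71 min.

0.261

Solving the coupled first-order balances gives C_N(t) = [k₁/(k₂−k₁)]·C_{M0}·(e^(−k₁t) − e^(−k₂t)).
e^(−k₁t) = e^(−1.29×1.71) = e^(−2.206) = 0.1102; e^(−k₂t) = e^(−2.787) = 0.06159.
C_N = 1.29×0.584/(1.63−1.29) × (0.1102−0.06159) = 2.216×0.04856 = 0.1076 mol/L.
C_M = C_{M0}e^(−k₁t) = 0.06433 mol/L, so C_P = C_{M0}−C_M−C_N = 0.4121 mol/L; C_N/C_P = 0.261.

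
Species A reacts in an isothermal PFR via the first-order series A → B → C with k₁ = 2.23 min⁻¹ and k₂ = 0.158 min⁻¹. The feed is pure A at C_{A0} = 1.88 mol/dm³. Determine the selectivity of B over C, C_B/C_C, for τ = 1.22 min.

For first-order series with pure A initially, C_B(τ) = k₁C_{A0}/(k₂−k₁)·(e^(−k₁τ) − e^(−k₂τ)).
e^(−k₁τ) = e^(−2.23×1.22) = e^(−2.721) = 0.06584; e^(−k₂τ) = e^(−0.1928) = 0.8247.
C_B = 2.23×1.88/(0.158−2.23) × (0.06584−0.8247) = (-2.023)×(-0.7588) = 1.535 mol/dm³.
C_A = C_{A0}e^(−k₁τ) = 0.1238 mol/dm³, so C_C = C_{A0}−C_A−C_B = 0.2208 mol/dm³; C_B/C_C = 6.95.

6.95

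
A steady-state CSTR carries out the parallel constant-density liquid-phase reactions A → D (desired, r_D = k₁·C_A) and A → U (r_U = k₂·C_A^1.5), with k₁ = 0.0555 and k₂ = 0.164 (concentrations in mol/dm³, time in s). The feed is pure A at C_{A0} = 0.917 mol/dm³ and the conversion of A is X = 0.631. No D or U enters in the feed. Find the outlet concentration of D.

Exit C_A = C_{A0}(1−X) = 0.917×0.369 = 0.3384 mol/dm³.
A CSTR operates uniformly at the exit composition, giving r_D = 0.01878 and r_U = 0.03228 (each k·C_A^n at C_A = 0.3384).
Fraction of consumed A going to D: r_D/(r_D+r_U) = 0.3678.
C_D = 0.3678·C_{A0}·X = 0.3678×0.917×0.631 = 0.213 mol/dm³.

0.213 mol/dm³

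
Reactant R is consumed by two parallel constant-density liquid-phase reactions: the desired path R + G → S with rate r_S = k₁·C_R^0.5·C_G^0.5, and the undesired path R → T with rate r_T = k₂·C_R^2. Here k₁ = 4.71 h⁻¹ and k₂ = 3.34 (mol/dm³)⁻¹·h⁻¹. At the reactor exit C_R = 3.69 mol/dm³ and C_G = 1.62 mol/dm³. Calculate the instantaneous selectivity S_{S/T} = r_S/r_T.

0.253

S_{S/T} = r_S/r_T = (k₁·C_R^0.5·C_G^0.5)/(k₂·C_R^2) = (k₁/k₂)·C_R^-1.5·C_G^0.5.
= (4.71×3.690^0.5×1.620^0.5) / (3.34×3.690^2) = 11.52/45.48 = 0.253.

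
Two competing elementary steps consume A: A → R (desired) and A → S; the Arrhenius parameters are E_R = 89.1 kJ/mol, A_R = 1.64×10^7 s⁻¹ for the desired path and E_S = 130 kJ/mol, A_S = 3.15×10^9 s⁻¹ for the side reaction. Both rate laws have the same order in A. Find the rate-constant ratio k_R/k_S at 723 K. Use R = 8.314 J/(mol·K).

k_R/k_S = (A_R/A_S)·exp[−(E_R−E_S)/(RT)] = (A_R/A_S)·exp[(E_S−E_R)/(RT)].
(E_S−E_R)/(RT) = (130−89.1)×10³/(8.314×723) = 40900/6011 = 6.804.
k_R/k_S = (1.64×10^7/3.15×10^9)·exp(6.804) = 0.005206 × 901.6 = 4.69.

4.69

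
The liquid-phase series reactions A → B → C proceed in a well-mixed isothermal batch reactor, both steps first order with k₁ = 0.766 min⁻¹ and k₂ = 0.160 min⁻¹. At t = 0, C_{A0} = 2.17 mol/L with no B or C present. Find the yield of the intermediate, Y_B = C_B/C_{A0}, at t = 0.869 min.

0.450

The intermediate concentration in a first-order A→B→C sequence is C_B = k₁C_{A0}(e^(−k₁t) − e^(−k₂t))/(k₂−k₁).
e^(−k₁t) = e^(−0.766×0.869) = e^(−0.6657) = 0.5139; e^(−k₂t) = e^(−0.1390) = 0.8702.
C_B = 0.766×2.17/(0.160−0.766) × (0.5139−0.8702) = (-2.743)×(-0.3563) = 0.9772 mol/L.
Y_B = C_B/C_{A0} = 0.9772/2.17 = 0.450.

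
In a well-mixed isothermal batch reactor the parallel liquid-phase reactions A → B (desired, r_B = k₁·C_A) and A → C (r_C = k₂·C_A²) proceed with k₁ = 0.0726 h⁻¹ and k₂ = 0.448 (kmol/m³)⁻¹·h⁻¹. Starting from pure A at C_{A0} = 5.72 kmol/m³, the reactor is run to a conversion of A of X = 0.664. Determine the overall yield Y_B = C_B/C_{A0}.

0.0294

C_A = C_{A0}(1−X) = 1.922 kmol/m³.
Along a PFR/batch, dC_B/dC_A = −r_B/(r_B+r_C) = −k₁/(k₁+k₂·C_A).
Integrating from C_{A0} to C_A: C_B = (0.0726/0.448)·ln[(0.0726+0.448·5.72)/(0.0726+0.448·1.92)] = 0.1621·ln(2.635/0.9336) = 0.1682 kmol/m³.
Y_B = C_B/C_{A0} = 0.1682/5.72 = 0.0294.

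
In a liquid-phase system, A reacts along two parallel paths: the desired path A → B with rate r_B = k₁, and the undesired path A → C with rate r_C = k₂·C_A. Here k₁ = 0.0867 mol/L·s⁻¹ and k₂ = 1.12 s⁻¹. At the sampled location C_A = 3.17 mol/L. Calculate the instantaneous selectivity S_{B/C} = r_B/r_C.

0.0244

S_{B/C} = r_B/r_C = (k₁)/(k₂·C_A) = (k₁/k₂)·C_A⁻¹.
= (0.0867) / (1.12×3.170) = 0.08670/3.550 = 0.0244.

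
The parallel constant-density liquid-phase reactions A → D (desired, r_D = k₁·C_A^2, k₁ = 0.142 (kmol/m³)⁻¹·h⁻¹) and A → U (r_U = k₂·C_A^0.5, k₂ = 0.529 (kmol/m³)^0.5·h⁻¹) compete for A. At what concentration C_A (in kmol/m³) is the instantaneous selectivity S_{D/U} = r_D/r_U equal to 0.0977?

0.510 kmol/m³

S_{D/U} = (k₁/k₂)·C_A^1.5 ⇒ C_A = (S·k₂/k₁)^(1/1.5).
= (0.0977×0.529/0.142)^(0.6667) = (0.3640)^(0.6667) = 0.510 kmol/m³.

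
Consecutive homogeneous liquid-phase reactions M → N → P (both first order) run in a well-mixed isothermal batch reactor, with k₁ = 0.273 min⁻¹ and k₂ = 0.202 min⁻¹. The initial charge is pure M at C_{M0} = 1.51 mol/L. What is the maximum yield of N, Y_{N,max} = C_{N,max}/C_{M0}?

0.424

For a first-order series the maximum intermediate yield is C_{N,max}/C_{M0} = (k₁/k₂)^[k₂/(k₂−k₁)].
= (0.273/0.202)^(0.202/(0.202−0.273)) = (1.351)^(-2.845) = 0.4245.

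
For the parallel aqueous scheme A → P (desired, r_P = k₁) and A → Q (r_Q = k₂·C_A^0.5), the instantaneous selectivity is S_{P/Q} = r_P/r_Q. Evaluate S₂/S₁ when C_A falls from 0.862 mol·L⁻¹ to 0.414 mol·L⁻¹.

1.44

S_{P/Q} = (k₁/k₂)·C_A^-0.5, so S₂/S₁ = (C_{A,2}/C_{A,1})^-0.5.
= (0.414/0.862)^(-0.5) = (0.4803)^(-0.5) = 1.44.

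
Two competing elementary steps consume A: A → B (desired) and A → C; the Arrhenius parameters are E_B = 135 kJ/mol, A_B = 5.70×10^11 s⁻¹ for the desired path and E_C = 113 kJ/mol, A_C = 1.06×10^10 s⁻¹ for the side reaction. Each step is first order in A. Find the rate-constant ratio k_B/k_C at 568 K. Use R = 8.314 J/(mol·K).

0.510

k_B/k_C = (A_B/A_C)·exp[−(E_B−E_C)/(RT)] = (A_B/A_C)·exp[(E_C−E_B)/(RT)].
(E_C−E_B)/(RT) = (113−135)×10³/(8.314×568) = -22000/4722 = -4.659.
k_B/k_C = (5.70×10^11/1.06×10^10)·exp(-4.659) = 53.77 × 0.009479 = 0.510.
Since E_B > E_C, raising the temperature improves selectivity toward B.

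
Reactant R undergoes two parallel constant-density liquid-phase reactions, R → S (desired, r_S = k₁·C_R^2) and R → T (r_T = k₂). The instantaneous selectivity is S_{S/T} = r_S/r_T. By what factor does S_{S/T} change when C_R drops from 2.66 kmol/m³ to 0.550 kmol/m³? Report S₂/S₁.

S_{S/T} = (k₁/k₂)·C_R^2, so S₂/S₁ = (C_{R,2}/C_{R,1})^2.
= (0.550/2.66)^2 = (0.2068)^2 = 0.0428.
Selectivity toward S falls as C_R falls — high-concentration operation is favoured.

0.0428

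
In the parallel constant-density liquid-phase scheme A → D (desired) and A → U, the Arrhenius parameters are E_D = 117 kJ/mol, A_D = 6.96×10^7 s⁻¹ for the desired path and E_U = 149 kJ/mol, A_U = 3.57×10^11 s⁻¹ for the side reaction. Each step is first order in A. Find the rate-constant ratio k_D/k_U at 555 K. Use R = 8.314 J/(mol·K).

k_D/k_U = (A_D/A_U)·exp[−(E_D−E_U)/(RT)] = (A_D/A_U)·exp[(E_U−E_D)/(RT)].
(E_U−E_D)/(RT) = (149−117)×10³/(8.314×555) = 32000/4614 = 6.935.
k_D/k_U = (6.96×10^7/3.57×10^11)·exp(6.935) = 1.950×10^-4 × 1028 = 0.200.

0.200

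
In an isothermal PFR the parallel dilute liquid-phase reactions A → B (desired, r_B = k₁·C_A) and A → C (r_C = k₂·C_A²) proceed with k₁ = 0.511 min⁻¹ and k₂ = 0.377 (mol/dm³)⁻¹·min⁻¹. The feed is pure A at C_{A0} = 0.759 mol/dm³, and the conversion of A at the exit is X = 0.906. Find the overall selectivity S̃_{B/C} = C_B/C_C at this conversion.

3.45

C_A = C_{A0}(1−X) = 0.07135 mol/dm³.
Along a PFR/batch, dC_B/dC_A = −r_B/(r_B+r_C) = −k₁/(k₁+k₂·C_A).
Integrating from C_{A0} to C_A: C_B = (0.511/0.377)·ln[(0.511+0.377·0.759)/(0.511+0.377·0.0713)] = 1.355·ln(0.7971/0.5379) = 0.5332 mol/dm³.
C_C = (C_{A0}−C_A)−C_B = 0.1545 mol/dm³; S̃_{B/C} = 0.5332/0.1545 = 3.45.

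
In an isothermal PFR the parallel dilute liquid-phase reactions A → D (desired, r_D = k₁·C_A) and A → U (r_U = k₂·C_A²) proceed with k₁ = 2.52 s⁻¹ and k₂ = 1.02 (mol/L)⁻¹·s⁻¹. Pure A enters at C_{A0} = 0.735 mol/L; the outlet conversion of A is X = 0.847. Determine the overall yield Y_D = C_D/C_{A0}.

C_A = C_{A0}(1−X) = 0.1125 mol/L.
Along a PFR/batch, dC_D/dC_A = −r_D/(r_D+r_U) = −k₁/(k₁+k₂·C_A).
Integrating from C_{A0} to C_A: C_D = (2.52/1.02)·ln[(2.52+1.02·0.735)/(2.52+1.02·0.112)] = 2.471·ln(3.270/2.635) = 0.5335 mol/L.
Y_D = C_D/C_{A0} = 0.5335/0.735 = 0.726.

0.726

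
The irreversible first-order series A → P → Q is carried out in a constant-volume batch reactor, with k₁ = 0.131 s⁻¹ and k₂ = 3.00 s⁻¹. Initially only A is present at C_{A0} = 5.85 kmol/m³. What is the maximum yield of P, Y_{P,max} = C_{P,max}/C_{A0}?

0.0378

For a first-order series the maximum intermediate yield is C_{P,max}/C_{A0} = (k₁/k₂)^[k₂/(k₂−k₁)].
= (0.131/3.00)^(3.00/(3.00−0.131)) = (0.04367)^(1.046) = 0.03785.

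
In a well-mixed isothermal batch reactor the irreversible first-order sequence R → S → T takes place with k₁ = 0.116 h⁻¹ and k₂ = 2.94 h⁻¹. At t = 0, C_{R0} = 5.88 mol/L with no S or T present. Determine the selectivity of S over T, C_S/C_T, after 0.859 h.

For first-order series with pure R initially, C_S(t) = k₁C_{R0}/(k₂−k₁)·(e^(−k₁t) − e^(−k₂t)).
e^(−k₁t) = e^(−0.116×0.859) = e^(−0.09964) = 0.9052; e^(−k₂t) = e^(−2.525) = 0.08002.
C_S = 0.116×5.88/(2.94−0.116) × (0.9052−0.08002) = 0.2415×0.8251 = 0.1993 mol/L.
C_R = C_{R0}e^(−k₁t) = 5.322 mol/L, so C_T = C_{R0}−C_R−C_S = 0.3584 mol/L; C_S/C_T = 0.556.

0.556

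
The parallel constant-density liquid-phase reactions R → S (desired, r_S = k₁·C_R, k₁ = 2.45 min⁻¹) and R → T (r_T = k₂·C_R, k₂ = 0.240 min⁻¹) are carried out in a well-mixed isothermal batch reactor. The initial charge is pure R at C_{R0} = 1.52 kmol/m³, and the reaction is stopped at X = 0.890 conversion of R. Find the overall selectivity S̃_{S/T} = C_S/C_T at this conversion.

10.2

C_R = C_{R0}(1−X) = 0.1672 kmol/m³.
Both paths are first order in R, so the instantaneous fraction to S is constant: dC_S/d(−C_R) = k₁/(k₁+k₂) = 0.9108.
C_S = 0.9108·(C_{R0}−C_R) = 0.9108×1.353 = 1.23 kmol/m³.
C_T = (C_{R0}−C_R)−C_S = 0.1207 kmol/m³; S̃_{S/T} = 1.232/0.1207 = 10.2.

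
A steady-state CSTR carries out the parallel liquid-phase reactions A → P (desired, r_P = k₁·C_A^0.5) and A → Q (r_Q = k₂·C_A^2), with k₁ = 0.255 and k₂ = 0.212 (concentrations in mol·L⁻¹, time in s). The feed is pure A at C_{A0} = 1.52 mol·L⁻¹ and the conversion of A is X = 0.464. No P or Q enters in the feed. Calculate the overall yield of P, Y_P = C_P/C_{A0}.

0.288

Exit C_A = C_{A0}(1−X) = 1.52×0.536 = 0.8147 mol·L⁻¹.
In a CSTR the entire volume is at exit conditions, so r_P = 0.255×0.8147^0.5 = 0.2302 and r_Q = 0.212×0.8147^2 = 0.1407.
Fraction of consumed A going to P: r_P/(r_P+r_Q) = 0.6206.
C_P = 0.6206·C_{A0}·X = 0.6206×1.52×0.464 = 0.438 mol·L⁻¹; Y_P = C_P/C_{A0} = 0.288.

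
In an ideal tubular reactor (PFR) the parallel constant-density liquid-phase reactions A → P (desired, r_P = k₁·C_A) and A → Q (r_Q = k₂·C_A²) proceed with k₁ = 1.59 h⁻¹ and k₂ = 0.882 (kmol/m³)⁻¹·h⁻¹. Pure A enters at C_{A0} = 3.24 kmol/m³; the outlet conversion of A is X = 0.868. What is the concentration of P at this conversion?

1.47 kmol/m³

C_A = C_{A0}(1−X) = 0.4277 kmol/m³.
Along a PFR/batch, dC_P/dC_A = −r_P/(r_P+r_Q) = −k₁/(k₁+k₂·C_A).
Integrating from C_{A0} to C_A: C_P = (1.59/0.882)·ln[(1.59+0.882·3.24)/(1.59+0.882·0.428)] = 1.803·ln(4.448/1.967) = 1.471 kmol/m³.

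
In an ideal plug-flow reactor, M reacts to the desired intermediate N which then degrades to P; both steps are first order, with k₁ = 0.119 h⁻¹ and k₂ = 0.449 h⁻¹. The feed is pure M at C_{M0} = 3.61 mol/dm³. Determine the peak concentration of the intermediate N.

0.593 mol/dm³

For a first-order series the maximum intermediate yield is C_{N,max}/C_{M0} = (k₁/k₂)^[k₂/(k₂−k₁)].
= (0.119/0.449)^(0.449/(0.449−0.119)) = (0.2650)^(1.361) = 0.1642.
C_{N,max} = 0.1642×3.61 = 0.593 mol/dm³.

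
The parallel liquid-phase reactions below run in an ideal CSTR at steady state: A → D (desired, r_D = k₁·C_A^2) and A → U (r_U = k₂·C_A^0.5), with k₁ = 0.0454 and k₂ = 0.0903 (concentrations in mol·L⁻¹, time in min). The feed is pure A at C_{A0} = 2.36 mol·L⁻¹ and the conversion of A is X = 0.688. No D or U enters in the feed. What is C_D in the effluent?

Exit C_A = C_{A0}(1−X) = 2.36×0.312 = 0.7363 mol·L⁻¹.
In a CSTR the entire volume is at exit conditions, so r_D = 0.0454×0.7363^2 = 0.02461 and r_U = 0.0903×0.7363^0.5 = 0.07749.
Fraction of consumed A going to D: r_D/(r_D+r_U) = 0.2411.
C_D = 0.2411·C_{A0}·X = 0.2411×2.36×0.688 = 0.391 mol·L⁻¹.

0.391 mol·L⁻¹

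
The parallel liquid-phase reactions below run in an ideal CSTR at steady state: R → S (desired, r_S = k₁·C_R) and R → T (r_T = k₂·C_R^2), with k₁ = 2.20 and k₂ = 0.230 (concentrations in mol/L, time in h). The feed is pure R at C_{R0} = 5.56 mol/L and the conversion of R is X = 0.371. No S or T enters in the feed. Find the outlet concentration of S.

1.51 mol/L

Exit C_R = C_{R0}(1−X) = 5.56×0.629 = 3.497 mol/L.
Rates in a CSTR are evaluated at the outlet concentration: r_S = 2.20×3.497 = 7.694, r_T = 0.230×3.497^2 = 2.813.
Fraction of consumed R going to S: r_S/(r_S+r_T) = 0.7323.
C_S = 0.7323·C_{R0}·X = 0.7323×5.56×0.371 = 1.51 mol/L.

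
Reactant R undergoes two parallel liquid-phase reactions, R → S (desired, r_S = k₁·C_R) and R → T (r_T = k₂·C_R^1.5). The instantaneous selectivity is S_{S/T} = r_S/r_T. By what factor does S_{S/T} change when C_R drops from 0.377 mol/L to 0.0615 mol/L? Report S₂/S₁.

2.48

S_{S/T} = (k₁/k₂)·C_R^-0.5, so S₂/S₁ = (C_{R,2}/C_{R,1})^-0.5.
= (0.0615/0.377)^(-0.5) = (0.1631)^(-0.5) = 2.48.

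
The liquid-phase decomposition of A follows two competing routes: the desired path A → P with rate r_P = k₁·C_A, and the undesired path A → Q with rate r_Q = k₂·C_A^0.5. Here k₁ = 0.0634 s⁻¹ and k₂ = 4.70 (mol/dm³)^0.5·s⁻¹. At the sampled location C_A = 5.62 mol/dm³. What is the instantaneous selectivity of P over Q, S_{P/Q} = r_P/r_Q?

S_{P/Q} = r_P/r_Q = (k₁·C_A)/(k₂·C_A^0.5) = (k₁/k₂)·C_A^0.5.
= (0.0634×5.620) / (4.70×5.620^0.5) = 0.3563/11.14 = 0.0320.
Since the desired path is higher order in A, keeping C_A high (PFR or concentrated feed) favours P.

0.0320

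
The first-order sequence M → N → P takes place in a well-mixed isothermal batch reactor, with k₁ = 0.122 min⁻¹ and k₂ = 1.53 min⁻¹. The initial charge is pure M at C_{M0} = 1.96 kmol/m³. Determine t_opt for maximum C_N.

1.80 min

Setting dC_N/dt = 0 gives t_opt = ln(k₂/k₁)/(k₂−k₁).
= ln(1.53/0.122)/(1.53−0.122) = ln(12.54)/1.408 = 2.529/1.408 = 1.80 min.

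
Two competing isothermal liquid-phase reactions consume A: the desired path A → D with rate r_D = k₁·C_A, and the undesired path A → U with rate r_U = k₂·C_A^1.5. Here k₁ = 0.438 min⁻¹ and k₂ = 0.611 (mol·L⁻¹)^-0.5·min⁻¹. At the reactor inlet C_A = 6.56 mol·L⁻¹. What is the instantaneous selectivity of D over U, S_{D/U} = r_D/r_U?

S_{D/U} = r_D/r_U = (k₁·C_A)/(k₂·C_A^1.5) = (k₁/k₂)·C_A^-0.5.
= (0.438×6.560) / (0.611×6.560^1.5) = 2.873/10.27 = 0.280.

0.280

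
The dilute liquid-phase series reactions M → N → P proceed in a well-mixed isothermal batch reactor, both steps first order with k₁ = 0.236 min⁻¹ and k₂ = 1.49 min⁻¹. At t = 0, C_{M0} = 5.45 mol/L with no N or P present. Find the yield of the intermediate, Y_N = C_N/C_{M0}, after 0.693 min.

For first-order series with pure M initially, C_N(t) = k₁C_{M0}/(k₂−k₁)·(e^(−k₁t) − e^(−k₂t)).
e^(−k₁t) = e^(−0.236×0.693) = e^(−0.1635) = 0.8491; e^(−k₂t) = e^(−1.033) = 0.3561.
C_N = 0.236×5.45/(1.49−0.236) × (0.8491−0.3561) = 1.026×0.4930 = 0.5057 mol/L.
Y_N = C_N/C_{M0} = 0.5057/5.45 = 0.0928.

0.0928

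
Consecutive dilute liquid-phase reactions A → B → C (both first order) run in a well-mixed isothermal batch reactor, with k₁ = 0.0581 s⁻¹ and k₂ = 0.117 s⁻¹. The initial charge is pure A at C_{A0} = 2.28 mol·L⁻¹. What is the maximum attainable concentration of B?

Evaluating C_B at t_opt = ln(k₂/k₁)/(k₂−k₁) gives C_{B,max}/C_{A0} = (k₁/k₂)^[k₂/(k₂−k₁)].
= (0.0581/0.117)^(0.117/(0.117−0.0581)) = (0.4966)^(1.986) = 0.2489.
C_{B,max} = 0.2489×2.28 = 0.568 mol·L⁻¹.

0.568 mol·L⁻¹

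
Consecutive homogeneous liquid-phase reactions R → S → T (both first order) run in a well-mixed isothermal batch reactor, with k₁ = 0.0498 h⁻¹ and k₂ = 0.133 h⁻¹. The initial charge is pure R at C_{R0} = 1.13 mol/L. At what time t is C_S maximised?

For first-order series the maximum of C_S occurs at t_opt = ln(k₂/k₁)/(k₂−k₁).
= ln(0.133/0.0498)/(0.133−0.0498) = ln(2.671)/0.08320 = 0.9823/0.08320 = 11.8 h.

11.8 h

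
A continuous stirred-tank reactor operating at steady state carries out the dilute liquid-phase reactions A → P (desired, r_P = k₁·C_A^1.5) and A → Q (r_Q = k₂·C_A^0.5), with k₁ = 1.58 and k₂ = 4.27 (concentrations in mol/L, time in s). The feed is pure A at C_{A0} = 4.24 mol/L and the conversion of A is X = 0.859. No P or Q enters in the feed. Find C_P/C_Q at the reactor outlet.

Exit C_A = C_{A0}(1−X) = 4.24×0.141 = 0.5978 mol/L.
Rates in a CSTR are evaluated at the outlet concentration: r_P = 1.58×0.5978^1.5 = 0.7304, r_Q = 4.27×0.5978^0.5 = 3.302.
Overall selectivity = C_P/C_Q = r_Pτ/(r_Qτ) = r_P/r_Q = 0.221.

0.221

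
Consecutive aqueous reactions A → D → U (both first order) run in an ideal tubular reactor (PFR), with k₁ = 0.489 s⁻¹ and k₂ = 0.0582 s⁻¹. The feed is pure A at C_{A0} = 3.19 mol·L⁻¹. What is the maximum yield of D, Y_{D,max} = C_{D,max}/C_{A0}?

0.750

At the optimum, C_{D,max}/C_{A0} = (k₁/k₂)^[k₂/(k₂−k₁)].
= (0.489/0.0582)^(0.0582/(0.0582−0.489)) = (8.402)^(-0.1351) = 0.7501.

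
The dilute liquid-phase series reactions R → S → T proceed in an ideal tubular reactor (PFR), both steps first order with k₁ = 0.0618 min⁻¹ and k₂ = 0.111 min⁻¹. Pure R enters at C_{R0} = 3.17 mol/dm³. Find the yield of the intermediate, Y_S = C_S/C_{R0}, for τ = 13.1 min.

0.266

Solving the coupled first-order balances gives C_S(τ) = [k₁/(k₂−k₁)]·C_{R0}·(e^(−k₁τ) − e^(−k₂τ)).
e^(−k₁τ) = e^(−0.0618×13.1) = e^(−0.8096) = 0.4450; e^(−k₂τ) = e^(−1.454) = 0.2336.
C_S = 0.0618×3.17/(0.111−0.0618) × (0.4450−0.2336) = 3.982×0.2114 = 0.8419 mol/dm³.
Y_S = C_S/C_{R0} = 0.8419/3.17 = 0.266.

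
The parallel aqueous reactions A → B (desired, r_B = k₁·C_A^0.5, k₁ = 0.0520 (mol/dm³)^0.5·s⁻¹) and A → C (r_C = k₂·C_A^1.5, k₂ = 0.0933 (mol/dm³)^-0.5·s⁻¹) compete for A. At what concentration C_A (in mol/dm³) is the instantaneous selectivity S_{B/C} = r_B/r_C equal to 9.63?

0.0579 mol/dm³

S_{B/C} = (k₁/k₂)·C_A⁻¹ ⇒ C_A = (S·k₂/k₁)^(-1).
= (9.63×0.0933/0.0520)^(-1) = (17.28)^(-1) = 0.0579 mol/dm³.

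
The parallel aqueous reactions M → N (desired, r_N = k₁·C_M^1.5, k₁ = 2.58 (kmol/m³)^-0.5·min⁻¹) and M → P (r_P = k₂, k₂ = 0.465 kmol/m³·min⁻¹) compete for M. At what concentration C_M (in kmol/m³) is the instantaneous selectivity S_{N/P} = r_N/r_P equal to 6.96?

1.16 kmol/m³

S_{N/P} = (k₁/k₂)·C_M^1.5 ⇒ C_M = (S·k₂/k₁)^(1/1.5).
= (6.96×0.465/2.58)^(0.6667) = (1.254)^(0.6667) = 1.16 kmol/m³.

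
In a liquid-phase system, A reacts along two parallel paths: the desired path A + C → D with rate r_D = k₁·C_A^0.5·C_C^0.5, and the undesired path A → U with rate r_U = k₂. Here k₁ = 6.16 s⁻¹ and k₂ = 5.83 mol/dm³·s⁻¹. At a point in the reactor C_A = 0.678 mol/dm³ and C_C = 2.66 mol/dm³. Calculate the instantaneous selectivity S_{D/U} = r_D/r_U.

S_{D/U} = r_D/r_U = (k₁·C_A^0.5·C_C^0.5)/(k₂) = (k₁/k₂)·C_A^0.5·C_C^0.5.
= (6.16×0.6780^0.5×2.660^0.5) / (5.83) = 8.272/5.830 = 1.42.
Since the desired path is higher order in A, keeping C_A high (PFR or concentrated feed) favours D.

1.42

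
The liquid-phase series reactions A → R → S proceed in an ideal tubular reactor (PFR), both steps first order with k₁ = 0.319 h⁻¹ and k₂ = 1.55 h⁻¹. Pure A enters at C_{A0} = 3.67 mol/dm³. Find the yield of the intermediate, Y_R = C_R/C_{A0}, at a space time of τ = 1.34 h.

Solving the coupled first-order balances gives C_R(τ) = [k₁/(k₂−k₁)]·C_{A0}·(e^(−k₁τ) − e^(−k₂τ)).
e^(−k₁τ) = e^(−0.319×1.34) = e^(−0.4275) = 0.6522; e^(−k₂τ) = e^(−2.077) = 0.1253.
C_R = 0.319×3.67/(1.55−0.319) × (0.6522−0.1253) = 0.9510×0.5269 = 0.5011 mol/dm³.
Y_R = C_R/C_{A0} = 0.5011/3.67 = 0.137.

0.137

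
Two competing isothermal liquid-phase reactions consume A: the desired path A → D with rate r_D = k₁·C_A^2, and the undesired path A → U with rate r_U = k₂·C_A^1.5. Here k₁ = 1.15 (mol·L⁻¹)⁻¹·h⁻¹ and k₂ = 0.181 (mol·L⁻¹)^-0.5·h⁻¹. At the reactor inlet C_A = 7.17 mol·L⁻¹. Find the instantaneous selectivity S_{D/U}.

S_{D/U} = r_D/r_U = (k₁·C_A^2)/(k₂·C_A^1.5) = (k₁/k₂)·C_A^0.5.
= (1.15×7.170^2) / (0.181×7.170^1.5) = 59.12/3.475 = 17.0.
Since the desired path is higher order in A, keeping C_A high (PFR or concentrated feed) favours D.

17.0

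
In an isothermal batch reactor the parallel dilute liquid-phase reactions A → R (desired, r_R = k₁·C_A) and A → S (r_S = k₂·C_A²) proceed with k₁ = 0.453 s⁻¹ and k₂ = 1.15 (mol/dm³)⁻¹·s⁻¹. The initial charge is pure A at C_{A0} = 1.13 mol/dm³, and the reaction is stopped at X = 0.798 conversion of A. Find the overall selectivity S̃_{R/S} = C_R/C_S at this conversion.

0.643

C_A = C_{A0}(1−X) = 0.2283 mol/dm³.
Along a PFR/batch, dC_R/dC_A = −r_R/(r_R+r_S) = −k₁/(k₁+k₂·C_A).
Integrating from C_{A0} to C_A: C_R = (0.453/1.15)·ln[(0.453+1.15·1.13)/(0.453+1.15·0.228)] = 0.3939·ln(1.752/0.7155) = 0.3529 mol/dm³.
C_S = (C_{A0}−C_A)−C_R = 0.5489 mol/dm³; S̃_{R/S} = 0.3529/0.5489 = 0.643.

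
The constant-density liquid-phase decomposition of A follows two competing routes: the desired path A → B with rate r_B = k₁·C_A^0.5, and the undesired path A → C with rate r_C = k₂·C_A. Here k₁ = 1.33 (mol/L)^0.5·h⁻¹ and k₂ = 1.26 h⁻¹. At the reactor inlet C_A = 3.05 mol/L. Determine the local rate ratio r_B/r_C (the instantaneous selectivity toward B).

S_{B/C} = r_B/r_C = (k₁·C_A^0.5)/(k₂·C_A) = (k₁/k₂)·C_A^-0.5.
= (1.33×3.050^0.5) / (1.26×3.050) = 2.323/3.843 = 0.604.

0.604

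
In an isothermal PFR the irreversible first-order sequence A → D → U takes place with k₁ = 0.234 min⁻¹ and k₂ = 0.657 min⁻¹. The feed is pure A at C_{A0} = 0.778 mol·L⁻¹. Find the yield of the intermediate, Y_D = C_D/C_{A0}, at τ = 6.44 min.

0.115

For first-order series with pure A initially, C_D(τ) = k₁C_{A0}/(k₂−k₁)·(e^(−k₁τ) − e^(−k₂τ)).
e^(−k₁τ) = e^(−0.234×6.44) = e^(−1.507) = 0.2216; e^(−k₂τ) = e^(−4.231) = 0.01454.
C_D = 0.234×0.778/(0.657−0.234) × (0.2216−0.01454) = 0.4304×0.2070 = 0.08911 mol·L⁻¹.
Y_D = C_D/C_{A0} = 0.08911/0.778 = 0.115.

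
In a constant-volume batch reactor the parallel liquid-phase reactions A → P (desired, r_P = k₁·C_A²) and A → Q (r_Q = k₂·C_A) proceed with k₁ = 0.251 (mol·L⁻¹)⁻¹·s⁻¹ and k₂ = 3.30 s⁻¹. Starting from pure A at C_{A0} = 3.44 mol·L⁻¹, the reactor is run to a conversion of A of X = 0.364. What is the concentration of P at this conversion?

C_A = C_{A0}(1−X) = 2.188 mol·L⁻¹.
Along a PFR/batch, dC_Q/dC_A = −r_Q/(r_P+r_Q) = −k₂/(k₂+k₁·C_A).
Integrating from C_{A0} to C_A: C_Q = (3.30/0.251)·ln[(3.30+0.251·3.44)/(3.30+0.251·2.19)] = 13.15·ln(4.163/3.849) = 1.032 mol·L⁻¹.
Then C_P = (C_{A0}−C_A) − C_Q = 1.252 − 1.032 = 0.2202 mol·L⁻¹.

0.220 mol·L⁻¹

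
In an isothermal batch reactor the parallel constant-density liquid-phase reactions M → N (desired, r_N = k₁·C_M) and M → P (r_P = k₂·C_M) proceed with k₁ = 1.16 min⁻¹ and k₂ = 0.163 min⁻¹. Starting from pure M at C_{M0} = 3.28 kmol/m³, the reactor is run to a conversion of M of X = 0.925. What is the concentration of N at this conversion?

C_M = C_{M0}(1−X) = 0.2460 kmol/m³.
Both paths are first order in M, so the instantaneous fraction to N is constant: dC_N/d(−C_M) = k₁/(k₁+k₂) = 0.8768.
C_N = 0.8768·(C_{M0}−C_M) = 0.8768×3.034 = 2.66 kmol/m³.

2.66 kmol/m³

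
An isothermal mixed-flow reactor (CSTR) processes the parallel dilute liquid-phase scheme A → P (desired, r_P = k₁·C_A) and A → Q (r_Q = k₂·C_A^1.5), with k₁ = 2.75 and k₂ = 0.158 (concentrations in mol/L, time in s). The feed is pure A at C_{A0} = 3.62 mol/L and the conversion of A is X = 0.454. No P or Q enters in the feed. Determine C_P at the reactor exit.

Exit C_A = C_{A0}(1−X) = 3.62×0.546 = 1.977 mol/L.
A CSTR operates uniformly at the exit composition, giving r_P = 5.435 and r_Q = 0.4390 (each k·C_A^n at C_A = 1.977).
Fraction of consumed A going to P: r_P/(r_P+r_Q) = 0.9253.
C_P = 0.9253·C_{A0}·X = 0.9253×3.62×0.454 = 1.52 mol/L.

1.52 mol/L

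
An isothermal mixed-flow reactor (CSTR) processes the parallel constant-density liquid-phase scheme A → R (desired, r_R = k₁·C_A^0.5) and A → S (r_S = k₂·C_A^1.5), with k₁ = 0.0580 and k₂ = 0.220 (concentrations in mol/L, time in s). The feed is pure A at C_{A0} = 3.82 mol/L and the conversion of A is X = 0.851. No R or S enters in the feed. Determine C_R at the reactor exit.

Exit C_A = C_{A0}(1−X) = 3.82×0.149 = 0.5692 mol/L.
A CSTR operates uniformly at the exit composition, giving r_R = 0.04376 and r_S = 0.09447 (each k·C_A^n at C_A = 0.5692).
Fraction of consumed A going to R: r_R/(r_R+r_S) = 0.3166.
C_R = 0.3166·C_{A0}·X = 0.3166×3.82×0.851 = 1.03 mol/L.

1.03 mol/L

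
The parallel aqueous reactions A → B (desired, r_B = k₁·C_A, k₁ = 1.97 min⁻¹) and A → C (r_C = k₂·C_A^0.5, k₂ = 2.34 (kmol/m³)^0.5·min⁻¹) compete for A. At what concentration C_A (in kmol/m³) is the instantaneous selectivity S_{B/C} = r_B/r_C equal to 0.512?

S_{B/C} = (k₁/k₂)·C_A^0.5 ⇒ C_A = (S·k₂/k₁)^(2).
= (0.512×2.34/1.97)^(2) = (0.6082)^(2) = 0.370 kmol/m³.

0.370 kmol/m³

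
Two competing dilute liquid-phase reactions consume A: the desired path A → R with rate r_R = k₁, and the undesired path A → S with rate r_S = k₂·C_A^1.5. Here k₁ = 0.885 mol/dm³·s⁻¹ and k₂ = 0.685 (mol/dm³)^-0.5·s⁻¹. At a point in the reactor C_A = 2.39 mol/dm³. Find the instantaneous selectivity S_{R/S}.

0.350

S_{R/S} = r_R/r_S = (k₁)/(k₂·C_A^1.5) = (k₁/k₂)·C_A^-1.5.
= (0.885) / (0.685×2.390^1.5) = 0.8850/2.531 = 0.350.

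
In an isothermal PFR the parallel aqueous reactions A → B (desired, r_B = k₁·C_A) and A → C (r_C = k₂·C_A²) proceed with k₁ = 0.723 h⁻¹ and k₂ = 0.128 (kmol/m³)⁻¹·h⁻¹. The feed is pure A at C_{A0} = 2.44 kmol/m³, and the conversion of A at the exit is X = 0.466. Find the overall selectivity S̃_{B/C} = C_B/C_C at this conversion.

C_A = C_{A0}(1−X) = 1.303 kmol/m³.
Along a PFR/batch, dC_B/dC_A = −r_B/(r_B+r_C) = −k₁/(k₁+k₂·C_A).
Integrating from C_{A0} to C_A: C_B = (0.723/0.128)·ln[(0.723+0.128·2.44)/(0.723+0.128·1.30)] = 5.648·ln(1.035/0.8898) = 0.8557 kmol/m³.
C_C = (C_{A0}−C_A)−C_B = 0.2813 kmol/m³; S̃_{B/C} = 0.8557/0.2813 = 3.04.

3.04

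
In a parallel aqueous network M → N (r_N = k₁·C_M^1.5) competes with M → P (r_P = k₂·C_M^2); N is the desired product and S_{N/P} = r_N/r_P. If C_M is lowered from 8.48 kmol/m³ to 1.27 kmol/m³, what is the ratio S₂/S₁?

S_{N/P} = (k₁/k₂)·C_M^-0.5, so S₂/S₁ = (C_{M,2}/C_{M,1})^-0.5.
= (1.27/8.48)^(-0.5) = (0.1498)^(-0.5) = 2.58.
Selectivity toward N rises as C_M falls — low-concentration operation is favoured.

2.58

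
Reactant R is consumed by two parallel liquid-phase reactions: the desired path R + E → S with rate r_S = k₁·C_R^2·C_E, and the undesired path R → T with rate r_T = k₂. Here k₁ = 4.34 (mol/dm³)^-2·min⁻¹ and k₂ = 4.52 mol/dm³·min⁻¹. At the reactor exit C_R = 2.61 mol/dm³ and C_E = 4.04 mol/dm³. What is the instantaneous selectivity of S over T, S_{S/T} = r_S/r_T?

S_{S/T} = r_S/r_T = (k₁·C_R^2·C_E)/(k₂) = (k₁/k₂)·C_R^2·C_E.
= (4.34×2.610^2×4.040) / (4.52) = 119.4/4.520 = 26.4.

26.4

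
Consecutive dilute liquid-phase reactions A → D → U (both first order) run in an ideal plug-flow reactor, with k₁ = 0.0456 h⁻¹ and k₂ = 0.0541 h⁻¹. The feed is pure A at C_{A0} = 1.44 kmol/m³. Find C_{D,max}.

For a first-order series the maximum intermediate yield is C_{D,max}/C_{A0} = (k₁/k₂)^[k₂/(k₂−k₁)].
= (0.0456/0.0541)^(0.0541/(0.0541−0.0456)) = (0.8429)^(6.365) = 0.3369.
C_{D,max} = 0.3369×1.44 = 0.485 kmol/m³.

0.485 kmol/m³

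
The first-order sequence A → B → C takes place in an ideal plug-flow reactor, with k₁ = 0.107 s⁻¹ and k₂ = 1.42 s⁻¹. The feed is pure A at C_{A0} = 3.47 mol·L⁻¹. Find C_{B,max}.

0.212 mol·L⁻¹

For a first-order series the maximum intermediate yield is C_{B,max}/C_{A0} = (k₁/k₂)^[k₂/(k₂−k₁)].
= (0.107/1.42)^(1.42/(1.42−0.107)) = (0.07535)^(1.081) = 0.06104.
C_{B,max} = 0.06104×3.47 = 0.212 mol·L⁻¹.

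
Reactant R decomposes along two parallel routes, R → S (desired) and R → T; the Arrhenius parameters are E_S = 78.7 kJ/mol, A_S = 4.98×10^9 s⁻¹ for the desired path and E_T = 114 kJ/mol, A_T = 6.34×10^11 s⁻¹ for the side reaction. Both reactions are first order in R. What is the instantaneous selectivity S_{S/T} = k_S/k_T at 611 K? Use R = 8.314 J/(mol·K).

Since both paths have the same order in R, the concentration cancels and S_{S/T} = k_S/k_T = (A_S/A_T)·exp[(E_T−E_S)/(RT)].
(E_T−E_S)/(RT) = (114−78.7)×10³/(8.314×611) = 35300/5080 = 6.949.
k_S/k_T = (4.98×10^9/6.34×10^11)·exp(6.949) = 0.007855 × 1042 = 8.19.
Since E_S < E_T, lowering the temperature improves selectivity toward S.

8.19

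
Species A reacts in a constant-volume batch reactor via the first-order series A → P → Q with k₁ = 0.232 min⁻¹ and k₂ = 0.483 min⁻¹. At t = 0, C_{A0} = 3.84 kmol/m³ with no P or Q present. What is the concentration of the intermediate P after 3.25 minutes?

Solving the coupled first-order balances gives C_P(t) = [k₁/(k₂−k₁)]·C_{A0}·(e^(−k₁t) − e^(−k₂t)).
e^(−k₁t) = e^(−0.232×3.25) = e^(−0.7540) = 0.4705; e^(−k₂t) = e^(−1.570) = 0.2081.
C_P = 0.232×3.84/(0.483−0.232) × (0.4705−0.2081) = 3.549×0.2624 = 0.9313 kmol/m³.

0.931 kmol/m³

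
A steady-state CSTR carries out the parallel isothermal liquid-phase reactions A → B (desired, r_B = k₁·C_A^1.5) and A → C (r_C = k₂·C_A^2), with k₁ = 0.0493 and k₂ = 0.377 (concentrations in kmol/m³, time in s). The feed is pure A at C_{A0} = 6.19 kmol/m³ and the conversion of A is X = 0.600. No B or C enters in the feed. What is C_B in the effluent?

Exit C_A = C_{A0}(1−X) = 6.19×0.400 = 2.476 kmol/m³.
Rates in a CSTR are evaluated at the outlet concentration: r_B = 0.0493×2.476^1.5 = 0.1921, r_C = 0.377×2.476^2 = 2.311.
Fraction of consumed A going to B: r_B/(r_B+r_C) = 0.07673.
C_B = 0.07673·C_{A0}·X = 0.07673×6.19×0.600 = 0.285 kmol/m³.

0.285 kmol/m³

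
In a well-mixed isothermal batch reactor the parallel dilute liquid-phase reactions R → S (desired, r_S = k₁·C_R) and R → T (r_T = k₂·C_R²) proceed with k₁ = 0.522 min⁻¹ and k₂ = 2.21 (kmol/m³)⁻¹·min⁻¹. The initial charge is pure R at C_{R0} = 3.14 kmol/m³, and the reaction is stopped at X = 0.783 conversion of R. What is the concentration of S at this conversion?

C_R = C_{R0}(1−X) = 0.6814 kmol/m³.
Along a PFR/batch, dC_S/dC_R = −r_S/(r_S+r_T) = −k₁/(k₁+k₂·C_R).
Integrating from C_{R0} to C_R: C_S = (0.522/2.21)·ln[(0.522+2.21·3.14)/(0.522+2.21·0.681)] = 0.2362·ln(7.461/2.028) = 0.3077 kmol/m³.

0.308 kmol/m³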